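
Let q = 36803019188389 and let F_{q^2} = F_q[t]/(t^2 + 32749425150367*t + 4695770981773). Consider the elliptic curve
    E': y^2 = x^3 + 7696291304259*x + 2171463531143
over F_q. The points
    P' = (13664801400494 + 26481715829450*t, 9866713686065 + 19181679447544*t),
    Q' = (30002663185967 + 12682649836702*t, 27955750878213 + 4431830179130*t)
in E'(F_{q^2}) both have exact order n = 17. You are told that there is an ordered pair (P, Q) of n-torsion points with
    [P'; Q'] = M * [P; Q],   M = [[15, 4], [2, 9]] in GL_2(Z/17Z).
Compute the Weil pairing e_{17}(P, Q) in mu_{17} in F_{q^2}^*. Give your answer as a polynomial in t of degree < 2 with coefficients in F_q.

Under M = [[15,4],[2,9]] in GL_2(Z/17), e_{17}(P',Q') = e_{17}(P,Q)^(15*9-4*2 mod 17).
Inverting 8 mod 17: 15. Thus e_{17}(P,Q) = e(P',Q')^{15}.
n = 17 = (10001)_2 (5 bits, wt 2); accumulate f_{17,P'}(Q'+S)/f_{17,P'}(S) along the 4-step ladder.
e_{17}(P',Q') = 33404356467034 + 27742965827161*t.
Thus e_{17}(P,Q) = 16027848053948 + 28967097668584*t.

16027848053948 + 28967097668584*t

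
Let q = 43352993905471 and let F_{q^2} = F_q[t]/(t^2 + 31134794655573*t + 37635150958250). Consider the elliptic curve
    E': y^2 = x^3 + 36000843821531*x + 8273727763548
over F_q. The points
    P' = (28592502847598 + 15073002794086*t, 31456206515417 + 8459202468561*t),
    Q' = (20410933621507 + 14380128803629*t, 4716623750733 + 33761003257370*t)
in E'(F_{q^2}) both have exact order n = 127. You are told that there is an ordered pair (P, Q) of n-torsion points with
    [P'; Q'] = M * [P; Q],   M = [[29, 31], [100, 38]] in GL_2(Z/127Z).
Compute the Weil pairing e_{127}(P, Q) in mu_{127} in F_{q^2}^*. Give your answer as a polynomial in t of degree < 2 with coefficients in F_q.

10135171045518 + 18435407539463*t

Since e_{127}(P,P)=e_{127}(Q,Q)=1 and e_{127}(Q,P)=e_{127}(P,Q)^{-1}, expanding e_{127}(29*P + 31*Q,100*P + 38*Q) leaves e(P,Q)^det(M).
29*38 - 31*100 = -1998; reduced mod 127: det = 34, inverse 71.
Build f_{127,P'} and f_{127,Q'} via the 7-bit ladder of 127=1111111_2; evaluate at shifted divisors; quotient in F_{43352993905471^2}.
e_{127}(P',Q') = 15486341567545 + 26265049654528*t.
(15486341567545 + 26265049654528*t)^{71} mod (43352993905471,f) = 10135171045518 + 18435407539463*t.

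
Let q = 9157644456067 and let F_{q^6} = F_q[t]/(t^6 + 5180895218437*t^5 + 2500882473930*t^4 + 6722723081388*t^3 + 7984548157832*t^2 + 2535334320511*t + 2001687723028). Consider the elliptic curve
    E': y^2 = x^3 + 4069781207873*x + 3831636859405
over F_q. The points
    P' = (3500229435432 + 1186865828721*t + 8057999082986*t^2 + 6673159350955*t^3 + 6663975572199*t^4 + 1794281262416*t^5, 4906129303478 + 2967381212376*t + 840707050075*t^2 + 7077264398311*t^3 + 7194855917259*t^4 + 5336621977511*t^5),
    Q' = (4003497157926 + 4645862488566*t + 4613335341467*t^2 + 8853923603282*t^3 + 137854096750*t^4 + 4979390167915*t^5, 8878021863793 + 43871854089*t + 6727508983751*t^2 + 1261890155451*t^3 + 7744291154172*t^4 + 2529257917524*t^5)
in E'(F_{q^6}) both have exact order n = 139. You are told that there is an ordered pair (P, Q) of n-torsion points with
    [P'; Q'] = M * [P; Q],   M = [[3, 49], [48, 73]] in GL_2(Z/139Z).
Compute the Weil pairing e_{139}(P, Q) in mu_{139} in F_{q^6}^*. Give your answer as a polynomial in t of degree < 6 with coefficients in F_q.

4390557166176 + 3035134340642*t + 750210375098*t^2 + 479834678490*t^3 + 1058332845984*t^4 + 6680402457198*t^5

e_{139} is bilinear + alternating on E[139], so e_{139}(3*P + 49*Q, 48*P + 73*Q) = e_{139}(P,Q)^(3*73-49*48).
Inverting 91 mod 139: 55. Thus e_{139}(P,Q) = e(P',Q')^{55}.
Double-and-add over 10001011: 8-1 doublings, 4-1 additions; each step l_{T,T}/v_{2T} or l_{T,P'}/v at Q'+S for random S.
Result: e(P',Q') = 1823827439608 + 9106217910323*t + 2011810102167*t^2 + 8202310730227*t^3 + 776532297124*t^4 + 5021134158570*t^5.
Hence e(P,Q) = 4390557166176 + 3035134340642*t + 750210375098*t^2 + 479834678490*t^3 + 1058332845984*t^4 + 6680402457198*t^5 in F_{9157644456067^6}^*.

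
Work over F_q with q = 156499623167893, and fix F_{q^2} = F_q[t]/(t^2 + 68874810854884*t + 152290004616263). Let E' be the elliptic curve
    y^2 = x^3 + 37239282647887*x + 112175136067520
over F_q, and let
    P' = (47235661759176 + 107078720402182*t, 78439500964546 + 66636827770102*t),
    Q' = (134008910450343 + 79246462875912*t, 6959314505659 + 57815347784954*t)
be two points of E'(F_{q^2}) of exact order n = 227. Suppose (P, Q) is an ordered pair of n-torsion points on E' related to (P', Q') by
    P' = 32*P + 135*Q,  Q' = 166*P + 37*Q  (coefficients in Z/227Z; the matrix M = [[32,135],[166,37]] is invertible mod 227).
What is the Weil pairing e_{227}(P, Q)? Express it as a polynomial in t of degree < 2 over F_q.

e_{227}(aP+bQ,cP+dQ) = e_{227}(P,Q)^(ad-bc); with (a,b,c,d)=(32,135,166,37) this gives the det-227 law.
32*37 - 135*166 = -21226; reduced mod 227: det = 112, inverse 75.
n = 227 = (11100011)_2 (8 bits, wt 5); accumulate f_{227,P'}(Q'+S)/f_{227,P'}(S) along the 7-step ladder.
f_P(D_Q)/f_Q(D_P) = 2910575757898 + 134275978419483*t.
Finally e_{227}(P,Q) = 57691357906603 + 145788023706869*t.

57691357906603 + 145788023706869*t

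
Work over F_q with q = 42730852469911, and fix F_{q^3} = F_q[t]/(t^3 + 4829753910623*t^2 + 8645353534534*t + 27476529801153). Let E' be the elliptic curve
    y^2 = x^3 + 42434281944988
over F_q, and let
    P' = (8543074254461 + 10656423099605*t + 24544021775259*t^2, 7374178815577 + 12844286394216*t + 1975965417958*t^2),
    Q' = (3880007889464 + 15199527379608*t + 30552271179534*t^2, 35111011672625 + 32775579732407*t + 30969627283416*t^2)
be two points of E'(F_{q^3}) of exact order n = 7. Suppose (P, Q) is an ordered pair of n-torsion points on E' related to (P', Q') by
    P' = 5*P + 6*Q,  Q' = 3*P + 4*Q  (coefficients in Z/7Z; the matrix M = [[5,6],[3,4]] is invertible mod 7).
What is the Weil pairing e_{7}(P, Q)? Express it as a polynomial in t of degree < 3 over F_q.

e_{7}(aP+bQ,cP+dQ) = e_{7}(P,Q)^(ad-bc); with (a,b,c,d)=(5,6,3,4) this gives the det-7 law.
det M = 5*4 - 6*3 = 2 = 2 (mod 7); 2^{-1} = 4 (mod 7).
n = 7 = (111)_2 (3 bits, wt 3); accumulate f_{7,P'}(Q'+S)/f_{7,P'}(S) along the 2-step ladder.
Miller gives e_{7}(P',Q') = 18201598841429 + 14063896696270*t + 3684882524993*t^2 in F_{42730852469911^3}.
(18201598841429 + 14063896696270*t + 3684882524993*t^2)^{4} mod (42730852469911,f) = 36554704361140 + 12565496285724*t + 8409944640568*t^2.

36554704361140 + 12565496285724*t + 8409944640568*t^2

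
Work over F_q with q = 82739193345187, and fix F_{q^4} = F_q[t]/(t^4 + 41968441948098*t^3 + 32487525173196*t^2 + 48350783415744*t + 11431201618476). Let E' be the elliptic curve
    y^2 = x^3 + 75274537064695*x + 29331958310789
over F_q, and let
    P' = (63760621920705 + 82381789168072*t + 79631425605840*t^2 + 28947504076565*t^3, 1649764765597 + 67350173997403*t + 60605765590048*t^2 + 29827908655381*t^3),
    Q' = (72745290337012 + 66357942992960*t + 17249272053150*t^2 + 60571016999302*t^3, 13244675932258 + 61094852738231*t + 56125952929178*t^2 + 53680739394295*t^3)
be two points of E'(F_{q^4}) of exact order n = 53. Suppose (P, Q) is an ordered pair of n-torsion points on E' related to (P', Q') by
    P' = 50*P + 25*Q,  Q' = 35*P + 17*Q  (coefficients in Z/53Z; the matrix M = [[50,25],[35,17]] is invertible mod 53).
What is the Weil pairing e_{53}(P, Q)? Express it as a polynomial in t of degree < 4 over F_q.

Under M = [[50,25],[35,17]] in GL_2(Z/53), e_{53}(P',Q') = e_{53}(P,Q)^(50*17-25*35 mod 53).
det M = 50*17 - 25*35 = -25 = 28 (mod 53); 28^{-1} = 36 (mod 53).
Run Miller on y^2=x^3+75274537064695*x+29331958310789 over F_{82739193345187}: ladder 110101 (6 bits); e = f_P(D_Q)/f_Q(D_P).
f_P(D_Q)/f_Q(D_P) = 1889127631152 + 5155874223290*t + 19516481822465*t^2 + 62612004169649*t^3.
e_{53}(P,Q) = (1889127631152 + 5155874223290*t + 19516481822465*t^2 + 62612004169649*t^3)^{36} = 16177124290098 + 8274162864399*t + 19960289582269*t^2 + 41182960232700*t^3.

16177124290098 + 8274162864399*t + 19960289582269*t^2 + 41182960232700*t^3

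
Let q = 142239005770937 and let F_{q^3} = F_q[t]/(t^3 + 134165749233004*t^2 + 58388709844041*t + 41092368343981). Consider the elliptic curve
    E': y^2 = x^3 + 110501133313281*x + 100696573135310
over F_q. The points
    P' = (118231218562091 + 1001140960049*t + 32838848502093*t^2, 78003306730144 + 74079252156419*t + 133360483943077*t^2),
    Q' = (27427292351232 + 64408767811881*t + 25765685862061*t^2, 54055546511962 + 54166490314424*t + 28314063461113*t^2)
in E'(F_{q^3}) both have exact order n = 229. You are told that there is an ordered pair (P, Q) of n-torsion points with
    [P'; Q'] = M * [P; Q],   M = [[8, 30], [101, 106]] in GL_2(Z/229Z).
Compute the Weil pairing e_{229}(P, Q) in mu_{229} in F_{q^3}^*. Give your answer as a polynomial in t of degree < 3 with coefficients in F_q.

e_{229} is bilinear + alternating on E[229], so e_{229}(8*P + 30*Q, 101*P + 106*Q) = e_{229}(P,Q)^(8*106-30*101).
Inverting 108 mod 229: 176. Thus e_{229}(P,Q) = e(P',Q')^{176}.
Miller loop for e_{229} over F_{142239005770937^3}: bits of 229 = 11100101; 7 double steps + 4 add steps, l/v at each.
Miller gives e_{229}(P',Q') = 129754780488783 + 6130111609495*t + 58659361908924*t^2 in F_{142239005770937^3}.
Raise to 176: e(P,Q) = 100382443105481 + 91741748075030*t + 9904297315840*t^2 in mu_{229}.

100382443105481 + 91741748075030*t + 9904297315840*t^2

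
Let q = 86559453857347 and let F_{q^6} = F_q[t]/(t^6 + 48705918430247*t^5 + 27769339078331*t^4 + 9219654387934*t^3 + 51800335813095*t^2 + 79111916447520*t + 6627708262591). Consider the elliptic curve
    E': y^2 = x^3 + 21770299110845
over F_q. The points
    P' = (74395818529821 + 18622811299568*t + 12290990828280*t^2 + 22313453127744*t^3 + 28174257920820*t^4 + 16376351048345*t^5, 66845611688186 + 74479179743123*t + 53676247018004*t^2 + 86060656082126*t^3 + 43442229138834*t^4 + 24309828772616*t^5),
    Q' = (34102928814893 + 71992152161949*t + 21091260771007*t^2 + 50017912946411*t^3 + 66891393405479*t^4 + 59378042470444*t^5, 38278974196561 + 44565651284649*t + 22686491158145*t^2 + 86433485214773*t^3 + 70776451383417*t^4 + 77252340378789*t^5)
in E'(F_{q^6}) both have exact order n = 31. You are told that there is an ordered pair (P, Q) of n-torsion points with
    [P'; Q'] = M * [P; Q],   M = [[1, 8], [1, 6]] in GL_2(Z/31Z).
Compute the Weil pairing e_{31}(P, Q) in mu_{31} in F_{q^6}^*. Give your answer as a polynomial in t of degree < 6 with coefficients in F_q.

47960289176338 + 46508212985336*t + 58924961005908*t^2 + 21191009859019*t^3 + 82783098067690*t^4 + 11121108464881*t^5

Since e_{31}(P,P)=e_{31}(Q,Q)=1 and e_{31}(Q,P)=e_{31}(P,Q)^{-1}, expanding e_{31}(1*P + 8*Q,1*P + 6*Q) leaves e(P,Q)^det(M).
1*6 - 8*1 = -2; reduced mod 31: det = 29, inverse 15.
Build f_{31,P'} and f_{31,Q'} via the 5-bit ladder of 31=11111_2; evaluate at shifted divisors; quotient in F_{86559453857347^6}.
So e_{31}(P',Q') = 42778945938982 + 79930608498091*t + 24801471177654*t^2 + 16240437464843*t^3 + 76915168374320*t^4 + 18106135010642*t^5.
Hence e(P,Q) = 47960289176338 + 46508212985336*t + 58924961005908*t^2 + 21191009859019*t^3 + 82783098067690*t^4 + 11121108464881*t^5 in F_{86559453857347^6}^*.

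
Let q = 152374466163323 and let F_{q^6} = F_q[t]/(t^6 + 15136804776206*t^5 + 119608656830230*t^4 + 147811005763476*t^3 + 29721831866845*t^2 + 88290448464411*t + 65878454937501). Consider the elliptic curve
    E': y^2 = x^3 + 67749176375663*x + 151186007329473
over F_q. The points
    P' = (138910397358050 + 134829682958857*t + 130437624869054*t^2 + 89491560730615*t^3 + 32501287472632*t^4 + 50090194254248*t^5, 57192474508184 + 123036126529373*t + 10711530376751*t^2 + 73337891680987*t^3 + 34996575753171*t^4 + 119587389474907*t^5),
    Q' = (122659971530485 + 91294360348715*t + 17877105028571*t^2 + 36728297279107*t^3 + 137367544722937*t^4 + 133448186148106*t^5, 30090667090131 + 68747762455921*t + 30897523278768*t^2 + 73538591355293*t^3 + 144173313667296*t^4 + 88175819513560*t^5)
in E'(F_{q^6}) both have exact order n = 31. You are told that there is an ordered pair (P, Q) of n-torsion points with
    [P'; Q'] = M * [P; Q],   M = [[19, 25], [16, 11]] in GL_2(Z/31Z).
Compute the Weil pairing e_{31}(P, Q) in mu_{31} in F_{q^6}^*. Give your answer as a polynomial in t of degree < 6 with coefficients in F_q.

e_{31} is bilinear + alternating on E[31], so e_{31}(19*P + 25*Q, 16*P + 11*Q) = e_{31}(P,Q)^(19*11-25*16).
det M = 19*11 - 25*16 = -191 = 26 (mod 31); 26^{-1} = 6 (mod 31).
Build f_{31,P'} and f_{31,Q'} via the 5-bit ladder of 31=11111_2; evaluate at shifted divisors; quotient in F_{152374466163323^6}.
f_P(D_Q)/f_Q(D_P) = 130202233368866 + 81929057198631*t + 80854585605562*t^2 + 9788532132081*t^3 + 60367477445563*t^4 + 103421943148835*t^5.
e_{31}(P,Q) = (130202233368866 + 81929057198631*t + 80854585605562*t^2 + 9788532132081*t^3 + 60367477445563*t^4 + 103421943148835*t^5)^{6} = 14782311823576 + 106402474794828*t + 6780270135240*t^2 + 115772160331685*t^3 + 93413662606917*t^4 + 133376781021606*t^5.

14782311823576 + 106402474794828*t + 6780270135240*t^2 + 115772160331685*t^3 + 93413662606917*t^4 + 133376781021606*t^5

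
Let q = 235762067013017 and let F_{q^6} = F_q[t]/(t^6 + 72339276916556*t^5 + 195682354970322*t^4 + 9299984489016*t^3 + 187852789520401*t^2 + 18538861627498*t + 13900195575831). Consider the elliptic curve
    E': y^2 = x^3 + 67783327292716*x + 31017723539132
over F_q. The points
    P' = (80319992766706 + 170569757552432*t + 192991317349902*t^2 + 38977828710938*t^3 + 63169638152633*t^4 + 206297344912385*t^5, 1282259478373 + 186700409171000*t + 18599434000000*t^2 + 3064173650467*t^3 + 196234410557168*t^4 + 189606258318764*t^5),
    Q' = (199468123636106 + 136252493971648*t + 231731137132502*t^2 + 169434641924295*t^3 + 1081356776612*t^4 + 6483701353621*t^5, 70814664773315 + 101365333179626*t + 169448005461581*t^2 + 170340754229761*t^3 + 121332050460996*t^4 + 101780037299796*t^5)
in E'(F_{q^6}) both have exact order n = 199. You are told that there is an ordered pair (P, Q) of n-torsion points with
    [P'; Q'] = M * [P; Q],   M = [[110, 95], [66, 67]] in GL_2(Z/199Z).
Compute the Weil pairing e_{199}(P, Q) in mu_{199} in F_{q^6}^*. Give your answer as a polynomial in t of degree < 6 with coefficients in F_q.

6373564747654 + 197540155960562*t + 170897771750151*t^2 + 16830514412031*t^3 + 162413025181509*t^4 + 127501595129816*t^5

The 199-Weil pairing on E[199] over F_{235762067013017} is alternating-bilinear: e_{199}(P',Q') = e_{199}(P,Q)^det(M).
110*67 - 95*66 = 1100; reduced mod 199: det = 105, inverse 163.
8-bit Miller (11000111) on E'/F_{235762067013017} with a'=67783327292716, b'=31017723539132: accumulate tangent/chord ratios at Q'+S and P'+S'.
The quotient is 81728464161166 + 44706300610545*t + 97745566227337*t^2 + 201367033917206*t^3 + 111523171647339*t^4 + 119982256776801*t^5.
Raise to 163: e(P,Q) = 6373564747654 + 197540155960562*t + 170897771750151*t^2 + 16830514412031*t^3 + 162413025181509*t^4 + 127501595129816*t^5 in mu_{199}.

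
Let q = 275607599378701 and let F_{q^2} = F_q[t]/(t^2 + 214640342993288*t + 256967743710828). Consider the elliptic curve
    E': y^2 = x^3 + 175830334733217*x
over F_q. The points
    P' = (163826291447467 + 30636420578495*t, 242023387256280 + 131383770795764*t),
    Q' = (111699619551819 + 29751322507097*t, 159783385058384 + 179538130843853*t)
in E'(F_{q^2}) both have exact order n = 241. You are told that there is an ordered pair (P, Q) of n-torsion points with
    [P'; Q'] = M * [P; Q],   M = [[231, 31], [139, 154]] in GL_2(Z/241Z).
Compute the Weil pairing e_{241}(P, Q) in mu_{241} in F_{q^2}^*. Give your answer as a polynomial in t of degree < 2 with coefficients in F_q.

66104793477537 + 126578379053443*t

e_{241} is bilinear + alternating on E[241], so e_{241}(231*P + 31*Q, 139*P + 154*Q) = e_{241}(P,Q)^(231*154-31*139).
So e_{241}(P,Q) = e_{241}(P',Q')^{152}, since 176*152 = 1 mod 241.
Miller loop for e_{241} over F_{275607599378701^2}: bits of 241 = 11110001; 7 double steps + 4 add steps, l/v at each.
So e_{241}(P',Q') = 211540200195740 + 160608608691472*t.
Hence e(P,Q) = 66104793477537 + 126578379053443*t in F_{275607599378701^2}^*.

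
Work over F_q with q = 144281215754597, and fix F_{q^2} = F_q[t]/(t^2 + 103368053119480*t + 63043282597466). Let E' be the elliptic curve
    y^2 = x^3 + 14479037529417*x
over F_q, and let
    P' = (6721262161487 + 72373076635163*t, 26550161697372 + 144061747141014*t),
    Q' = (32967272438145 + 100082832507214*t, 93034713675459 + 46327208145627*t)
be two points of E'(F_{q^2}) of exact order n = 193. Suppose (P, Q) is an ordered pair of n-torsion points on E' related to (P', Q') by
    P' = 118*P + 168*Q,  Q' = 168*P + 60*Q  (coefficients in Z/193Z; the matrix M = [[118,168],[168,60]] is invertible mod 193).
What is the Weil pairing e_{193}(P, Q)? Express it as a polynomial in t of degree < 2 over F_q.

The 193-Weil pairing on E[193] over F_{144281215754597} is alternating-bilinear: e_{193}(P',Q') = e_{193}(P,Q)^det(M).
Hence e(P,Q) = e(P',Q')^{101} where 101 = 86^{-1} mod 193.
8-bit Miller (11000001) on E'/F_{144281215754597} with a'=14479037529417, b'=0: accumulate tangent/chord ratios at Q'+S and P'+S'.
e_{193}(P',Q') = 81736962449795 + 20355336875357*t.
(81736962449795 + 20355336875357*t)^{101} mod (144281215754597,f) = 104690981648385 + 25346959699868*t.

104690981648385 + 25346959699868*t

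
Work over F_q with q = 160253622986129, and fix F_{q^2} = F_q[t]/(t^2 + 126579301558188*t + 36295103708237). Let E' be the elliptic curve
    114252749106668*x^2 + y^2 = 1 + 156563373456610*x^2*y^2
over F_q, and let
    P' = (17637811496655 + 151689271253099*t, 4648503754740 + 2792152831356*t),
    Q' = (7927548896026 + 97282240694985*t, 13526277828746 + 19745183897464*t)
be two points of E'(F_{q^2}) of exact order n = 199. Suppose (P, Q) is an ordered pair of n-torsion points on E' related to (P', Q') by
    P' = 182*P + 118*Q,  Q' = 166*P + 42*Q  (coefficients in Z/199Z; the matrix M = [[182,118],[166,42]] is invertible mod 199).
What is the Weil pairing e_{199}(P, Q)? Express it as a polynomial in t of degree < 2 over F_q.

The 199-Weil pairing on E[199] over F_{160253622986129} is alternating-bilinear: e_{199}(P',Q') = e_{199}(P,Q)^det(M).
det(M) mod 199 = 195; its inverse in (Z/199)^* is 149 (check: 195*149 mod 199 = 1).
Edwards->Montgomery: u=(1+y)/(1-y), v=u/x -> 12332317557618v^2=u^3+44120519500629u^2+u; then x_W=69549155405579u+45136020427213: y^2=x^3+1889039992180*x+148599933025755.
Miller loop for e_{199} over F_{160253622986129^2}: bits of 199 = 11000111; 7 double steps + 4 add steps, l/v at each.
Result: e(P',Q') = 138057427926298 + 11235805908727*t.
Finally e_{199}(P,Q) = 51561924274535 + 157609017424531*t.

51561924274535 + 157609017424531*t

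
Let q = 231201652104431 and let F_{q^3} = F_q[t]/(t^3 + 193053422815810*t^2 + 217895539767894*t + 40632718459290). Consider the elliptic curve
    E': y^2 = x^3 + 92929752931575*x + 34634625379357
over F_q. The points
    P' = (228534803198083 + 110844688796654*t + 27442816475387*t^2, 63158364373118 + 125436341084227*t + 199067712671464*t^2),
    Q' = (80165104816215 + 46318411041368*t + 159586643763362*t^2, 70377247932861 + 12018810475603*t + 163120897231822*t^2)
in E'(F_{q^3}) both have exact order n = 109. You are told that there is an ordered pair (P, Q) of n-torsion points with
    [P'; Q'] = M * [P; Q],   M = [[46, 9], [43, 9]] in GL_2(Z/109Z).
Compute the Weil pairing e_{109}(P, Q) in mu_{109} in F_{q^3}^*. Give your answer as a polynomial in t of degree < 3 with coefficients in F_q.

e_{109} is bilinear + alternating on E[109], so e_{109}(46*P + 9*Q, 43*P + 9*Q) = e_{109}(P,Q)^(46*9-9*43).
So e_{109}(P,Q) = e_{109}(P',Q')^{105}, since 27*105 = 1 mod 109.
Run Miller on y^2=x^3+92929752931575*x+34634625379357 over F_{231201652104431}: ladder 1101101 (7 bits); e = f_P(D_Q)/f_Q(D_P).
Result: e(P',Q') = 208742036460669 + 221667486093994*t + 171296601815938*t^2.
Thus e_{109}(P,Q) = 191335773162744 + 78587308053966*t + 33232888081528*t^2.

191335773162744 + 78587308053966*t + 33232888081528*t^2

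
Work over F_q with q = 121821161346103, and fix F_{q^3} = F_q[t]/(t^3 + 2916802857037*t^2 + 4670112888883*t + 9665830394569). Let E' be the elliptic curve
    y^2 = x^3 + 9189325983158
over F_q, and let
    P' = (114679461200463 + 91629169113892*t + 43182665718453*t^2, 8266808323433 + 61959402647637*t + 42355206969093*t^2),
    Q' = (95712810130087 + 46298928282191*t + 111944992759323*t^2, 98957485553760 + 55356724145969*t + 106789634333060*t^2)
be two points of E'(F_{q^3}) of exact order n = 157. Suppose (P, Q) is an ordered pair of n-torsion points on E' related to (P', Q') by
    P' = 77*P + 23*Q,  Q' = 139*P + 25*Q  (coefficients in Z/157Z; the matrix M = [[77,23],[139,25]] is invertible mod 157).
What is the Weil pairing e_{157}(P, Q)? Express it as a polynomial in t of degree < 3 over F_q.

57041552365584 + 2442589333921*t + 104459548734539*t^2

The 157-Weil pairing on E[157] over F_{121821161346103} is alternating-bilinear: e_{157}(P',Q') = e_{157}(P,Q)^det(M).
det M = 77*25 - 23*139 = -1272 = 141 (mod 157); 141^{-1} = 49 (mod 157).
n = 157 = (10011101)_2 (8 bits, wt 5); accumulate f_{157,P'}(Q'+S)/f_{157,P'}(S) along the 7-step ladder.
So e_{157}(P',Q') = 56212998567680 + 103891328379839*t + 110930289408454*t^2.
e_{157}(P,Q) = (56212998567680 + 103891328379839*t + 110930289408454*t^2)^{49} = 57041552365584 + 2442589333921*t + 104459548734539*t^2.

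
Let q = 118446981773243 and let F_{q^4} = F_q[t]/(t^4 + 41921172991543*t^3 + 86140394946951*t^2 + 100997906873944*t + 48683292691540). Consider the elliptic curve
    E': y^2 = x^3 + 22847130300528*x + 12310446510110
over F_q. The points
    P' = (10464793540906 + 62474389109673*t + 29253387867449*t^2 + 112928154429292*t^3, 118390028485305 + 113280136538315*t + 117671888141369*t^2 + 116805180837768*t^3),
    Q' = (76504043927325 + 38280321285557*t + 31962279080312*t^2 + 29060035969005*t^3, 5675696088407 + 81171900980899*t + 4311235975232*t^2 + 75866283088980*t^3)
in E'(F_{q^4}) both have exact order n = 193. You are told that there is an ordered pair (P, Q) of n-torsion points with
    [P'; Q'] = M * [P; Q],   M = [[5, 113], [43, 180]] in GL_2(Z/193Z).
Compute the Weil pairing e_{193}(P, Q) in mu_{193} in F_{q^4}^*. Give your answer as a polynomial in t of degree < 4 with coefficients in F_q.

Since e_{193}(P,P)=e_{193}(Q,Q)=1 and e_{193}(Q,P)=e_{193}(P,Q)^{-1}, expanding e_{193}(5*P + 113*Q,43*P + 180*Q) leaves e(P,Q)^det(M).
Inverting 94 mod 193: 154. Thus e_{193}(P,Q) = e(P',Q')^{154}.
Build f_{193,P'} and f_{193,Q'} via the 8-bit ladder of 193=11000001_2; evaluate at shifted divisors; quotient in F_{118446981773243^4}.
So e_{193}(P',Q') = 111047084391215 + 61938096089808*t + 81189494978234*t^2 + 5061986724705*t^3.
Hence e(P,Q) = 37346374693662 + 61268475071795*t + 82552101818817*t^2 + 89885209719469*t^3 in F_{118446981773243^4}^*.

37346374693662 + 61268475071795*t + 82552101818817*t^2 + 89885209719469*t^3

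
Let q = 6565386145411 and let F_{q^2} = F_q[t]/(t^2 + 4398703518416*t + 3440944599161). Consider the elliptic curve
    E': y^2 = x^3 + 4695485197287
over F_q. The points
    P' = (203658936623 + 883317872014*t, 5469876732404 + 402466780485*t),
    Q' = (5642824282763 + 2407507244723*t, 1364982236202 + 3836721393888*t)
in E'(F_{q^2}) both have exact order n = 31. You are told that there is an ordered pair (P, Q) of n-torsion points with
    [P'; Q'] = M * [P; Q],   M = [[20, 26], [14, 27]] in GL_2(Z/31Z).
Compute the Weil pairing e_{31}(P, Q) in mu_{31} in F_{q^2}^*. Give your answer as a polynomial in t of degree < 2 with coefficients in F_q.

Since e_{31}(P,P)=e_{31}(Q,Q)=1 and e_{31}(Q,P)=e_{31}(P,Q)^{-1}, expanding e_{31}(20*P + 26*Q,14*P + 27*Q) leaves e(P,Q)^det(M).
So e_{31}(P,Q) = e_{31}(P',Q')^{3}, since 21*3 = 1 mod 31.
5-bit Miller (11111) on E'/F_{6565386145411} with a'=0, b'=4695485197287: accumulate tangent/chord ratios at Q'+S and P'+S'.
f_P(D_Q)/f_Q(D_P) = 5014393641047 + 5264866595156*t.
(5014393641047 + 5264866595156*t)^{3} mod (6565386145411,f) = 2464419125181 + 1543382074198*t.

2464419125181 + 1543382074198*t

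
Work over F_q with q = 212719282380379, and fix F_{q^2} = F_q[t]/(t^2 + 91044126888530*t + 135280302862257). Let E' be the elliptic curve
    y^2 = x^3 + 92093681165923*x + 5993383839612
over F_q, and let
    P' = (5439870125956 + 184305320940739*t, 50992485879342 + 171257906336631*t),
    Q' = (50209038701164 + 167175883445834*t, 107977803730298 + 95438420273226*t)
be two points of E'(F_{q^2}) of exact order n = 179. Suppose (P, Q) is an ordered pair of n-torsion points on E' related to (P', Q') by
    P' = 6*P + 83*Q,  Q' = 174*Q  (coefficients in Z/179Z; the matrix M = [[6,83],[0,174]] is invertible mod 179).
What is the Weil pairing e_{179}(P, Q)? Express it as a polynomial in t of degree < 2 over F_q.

92405436045597 + 34474298615765*t

e_{179}(aP+bQ,cP+dQ) = e_{179}(P,Q)^(ad-bc); with (a,b,c,d)=(6,83,0,174) this gives the det-179 law.
Hence e(P,Q) = e(P',Q')^{173} where 173 = 149^{-1} mod 179.
Double-and-add over 10110011: 8-1 doublings, 5-1 additions; each step l_{T,T}/v_{2T} or l_{T,P'}/v at Q'+S for random S.
So e_{179}(P',Q') = 101713989020616 + 177877716915933*t.
(101713989020616 + 177877716915933*t)^{173} mod (212719282380379,f) = 92405436045597 + 34474298615765*t.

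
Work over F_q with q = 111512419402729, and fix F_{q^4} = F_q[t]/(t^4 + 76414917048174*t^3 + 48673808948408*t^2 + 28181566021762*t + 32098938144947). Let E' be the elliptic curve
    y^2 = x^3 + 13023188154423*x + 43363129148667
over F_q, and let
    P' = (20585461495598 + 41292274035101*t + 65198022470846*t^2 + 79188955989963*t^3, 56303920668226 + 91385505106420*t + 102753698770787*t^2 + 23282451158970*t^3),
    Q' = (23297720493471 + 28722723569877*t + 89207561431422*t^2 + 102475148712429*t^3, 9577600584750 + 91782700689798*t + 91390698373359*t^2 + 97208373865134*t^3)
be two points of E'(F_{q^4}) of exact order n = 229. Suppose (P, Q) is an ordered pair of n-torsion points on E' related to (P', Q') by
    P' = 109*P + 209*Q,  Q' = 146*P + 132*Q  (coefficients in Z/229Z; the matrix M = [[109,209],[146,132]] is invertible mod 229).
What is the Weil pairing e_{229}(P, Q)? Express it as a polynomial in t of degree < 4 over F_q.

Since e_{229}(P,P)=e_{229}(Q,Q)=1 and e_{229}(Q,P)=e_{229}(P,Q)^{-1}, expanding e_{229}(109*P + 209*Q,146*P + 132*Q) leaves e(P,Q)^det(M).
So e_{229}(P,Q) = e_{229}(P',Q')^{31}, since 133*31 = 1 mod 229.
8-bit Miller (11100101) on E'/F_{111512419402729} with a'=13023188154423, b'=43363129148667: accumulate tangent/chord ratios at Q'+S and P'+S'.
So e_{229}(P',Q') = 64418090819639 + 70615677484669*t + 33169083757001*t^2 + 46422399398221*t^3.
Thus e_{229}(P,Q) = 24543848677086 + 10718911781254*t + 74888694506361*t^2 + 62054354106393*t^3.

24543848677086 + 10718911781254*t + 74888694506361*t^2 + 62054354106393*t^3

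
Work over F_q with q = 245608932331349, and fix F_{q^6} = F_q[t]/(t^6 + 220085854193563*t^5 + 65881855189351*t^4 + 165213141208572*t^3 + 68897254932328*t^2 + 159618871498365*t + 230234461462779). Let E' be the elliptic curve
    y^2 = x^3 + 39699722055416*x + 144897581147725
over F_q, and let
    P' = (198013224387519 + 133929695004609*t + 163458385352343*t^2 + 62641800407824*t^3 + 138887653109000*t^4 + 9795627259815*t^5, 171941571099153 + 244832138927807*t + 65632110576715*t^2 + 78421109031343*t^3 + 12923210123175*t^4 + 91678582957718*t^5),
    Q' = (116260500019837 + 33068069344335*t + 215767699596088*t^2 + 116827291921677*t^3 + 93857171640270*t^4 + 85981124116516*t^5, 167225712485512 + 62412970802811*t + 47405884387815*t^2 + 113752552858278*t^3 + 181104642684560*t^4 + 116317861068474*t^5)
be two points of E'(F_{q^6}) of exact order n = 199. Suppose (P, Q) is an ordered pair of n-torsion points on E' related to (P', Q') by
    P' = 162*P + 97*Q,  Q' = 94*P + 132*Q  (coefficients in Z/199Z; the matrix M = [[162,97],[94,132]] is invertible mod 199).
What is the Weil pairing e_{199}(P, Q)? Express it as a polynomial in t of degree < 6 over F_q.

150962814786749 + 161505124826588*t + 203455062230736*t^2 + 168821795203731*t^3 + 104794958798050*t^4 + 179292346386106*t^5

Alternating bilinearity on E[199] (values in mu_{199} in F_{245608932331349^6}) gives e(P',Q') = e(P,Q)^det(M).
162*132 - 97*94 = 12266; reduced mod 199: det = 127, inverse 152.
Miller loop for e_{199} over F_{245608932331349^6}: bits of 199 = 11000111; 7 double steps + 4 add steps, l/v at each.
So e_{199}(P',Q') = 52224237104001 + 184647658854457*t + 77369936143518*t^2 + 236792056899218*t^3 + 210797053074784*t^4 + 181461953011302*t^5.
Hence e(P,Q) = 150962814786749 + 161505124826588*t + 203455062230736*t^2 + 168821795203731*t^3 + 104794958798050*t^4 + 179292346386106*t^5 in F_{245608932331349^6}^*.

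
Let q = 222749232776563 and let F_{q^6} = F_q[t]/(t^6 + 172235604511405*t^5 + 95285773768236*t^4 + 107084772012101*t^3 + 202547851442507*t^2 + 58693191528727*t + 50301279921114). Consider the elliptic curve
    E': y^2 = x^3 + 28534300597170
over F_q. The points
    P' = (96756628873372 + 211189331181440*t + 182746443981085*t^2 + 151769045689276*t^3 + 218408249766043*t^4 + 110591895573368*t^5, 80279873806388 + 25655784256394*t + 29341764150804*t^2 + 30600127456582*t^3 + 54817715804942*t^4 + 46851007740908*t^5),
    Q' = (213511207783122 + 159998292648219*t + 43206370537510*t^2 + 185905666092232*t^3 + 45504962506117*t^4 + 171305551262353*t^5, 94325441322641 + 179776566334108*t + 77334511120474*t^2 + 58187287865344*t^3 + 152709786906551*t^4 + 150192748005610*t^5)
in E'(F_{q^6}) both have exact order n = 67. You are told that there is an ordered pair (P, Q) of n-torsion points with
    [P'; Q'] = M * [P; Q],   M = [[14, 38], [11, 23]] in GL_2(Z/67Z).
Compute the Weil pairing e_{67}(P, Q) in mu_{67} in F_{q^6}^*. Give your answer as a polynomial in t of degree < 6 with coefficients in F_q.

e_{67} is bilinear + alternating on E[67], so e_{67}(14*P + 38*Q, 11*P + 23*Q) = e_{67}(P,Q)^(14*23-38*11).
det M = 14*23 - 38*11 = -96 = 38 (mod 67); 38^{-1} = 30 (mod 67).
Run Miller on y^2=x^3+28534300597170 over F_{222749232776563}: ladder 1000011 (7 bits); e = f_P(D_Q)/f_Q(D_P).
f_P(D_Q)/f_Q(D_P) = 161824151172609 + 118228745733722*t + 80521362404712*t^2 + 36852074686555*t^3 + 47057038214590*t^4 + 151432780935126*t^5.
e_{67}(P,Q) = (161824151172609 + 118228745733722*t + 80521362404712*t^2 + 36852074686555*t^3 + 47057038214590*t^4 + 151432780935126*t^5)^{30} = 80715464104700 + 212299014617978*t + 118030881862071*t^2 + 8662484829318*t^3 + 95289247008826*t^4 + 75933538329221*t^5.

80715464104700 + 212299014617978*t + 118030881862071*t^2 + 8662484829318*t^3 + 95289247008826*t^4 + 75933538329221*t^5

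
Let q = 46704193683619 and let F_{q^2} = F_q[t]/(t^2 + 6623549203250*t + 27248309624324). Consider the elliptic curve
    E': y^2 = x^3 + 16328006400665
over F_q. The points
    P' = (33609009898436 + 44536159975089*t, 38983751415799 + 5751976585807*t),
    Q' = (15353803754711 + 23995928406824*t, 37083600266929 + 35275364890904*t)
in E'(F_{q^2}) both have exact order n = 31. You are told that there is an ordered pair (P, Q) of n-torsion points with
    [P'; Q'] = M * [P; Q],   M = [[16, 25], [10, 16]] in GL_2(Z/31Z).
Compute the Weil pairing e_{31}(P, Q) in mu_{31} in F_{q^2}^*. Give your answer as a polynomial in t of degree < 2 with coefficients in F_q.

e_{31} is bilinear + alternating on E[31], so e_{31}(16*P + 25*Q, 10*P + 16*Q) = e_{31}(P,Q)^(16*16-25*10).
Hence e(P,Q) = e(P',Q')^{26} where 26 = 6^{-1} mod 31.
5-bit Miller (11111) on E'/F_{46704193683619} with a'=0, b'=16328006400665: accumulate tangent/chord ratios at Q'+S and P'+S'.
e_{31}(P',Q') = 25681726617734 + 37159100042227*t.
Raise to 26: e(P,Q) = 15629109234858 + 8846609074975*t in mu_{31}.

15629109234858 + 8846609074975*t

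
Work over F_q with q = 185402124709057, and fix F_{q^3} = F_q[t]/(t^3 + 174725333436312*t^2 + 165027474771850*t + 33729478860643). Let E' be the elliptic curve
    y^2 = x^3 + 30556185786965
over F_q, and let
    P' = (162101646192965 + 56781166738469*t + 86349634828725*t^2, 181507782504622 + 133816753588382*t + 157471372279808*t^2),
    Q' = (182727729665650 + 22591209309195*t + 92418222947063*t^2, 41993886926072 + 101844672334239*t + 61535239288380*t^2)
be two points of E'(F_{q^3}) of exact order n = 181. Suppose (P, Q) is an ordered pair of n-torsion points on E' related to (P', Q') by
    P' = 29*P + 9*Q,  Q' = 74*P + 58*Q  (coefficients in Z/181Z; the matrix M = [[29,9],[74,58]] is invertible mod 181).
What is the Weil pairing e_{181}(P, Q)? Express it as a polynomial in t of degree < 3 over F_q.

e_{181}(aP+bQ,cP+dQ) = e_{181}(P,Q)^(ad-bc); with (a,b,c,d)=(29,9,74,58) this gives the det-181 law.
det M = 29*58 - 9*74 = 1016 = 111 (mod 181); 111^{-1} = 106 (mod 181).
8-bit Miller (10110101) on E'/F_{185402124709057} with a'=0, b'=30556185786965: accumulate tangent/chord ratios at Q'+S and P'+S'.
e_{181}(P',Q') = 118376085195220 + 30548060226236*t + 50177073401365*t^2.
(118376085195220 + 30548060226236*t + 50177073401365*t^2)^{106} mod (185402124709057,f) = 37851855792542 + 32501927816323*t + 86179880781398*t^2.

37851855792542 + 32501927816323*t + 86179880781398*t^2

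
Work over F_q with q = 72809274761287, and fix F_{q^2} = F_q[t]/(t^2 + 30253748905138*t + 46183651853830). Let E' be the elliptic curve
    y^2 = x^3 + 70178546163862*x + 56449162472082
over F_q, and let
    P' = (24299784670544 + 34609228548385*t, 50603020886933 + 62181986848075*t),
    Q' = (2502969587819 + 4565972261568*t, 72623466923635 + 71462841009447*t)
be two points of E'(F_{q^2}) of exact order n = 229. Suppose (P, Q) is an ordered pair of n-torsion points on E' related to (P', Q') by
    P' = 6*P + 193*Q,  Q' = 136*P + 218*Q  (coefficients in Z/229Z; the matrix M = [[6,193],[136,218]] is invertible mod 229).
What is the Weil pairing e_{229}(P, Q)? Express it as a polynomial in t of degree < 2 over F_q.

Under M = [[6,193],[136,218]] in GL_2(Z/229), e_{229}(P',Q') = e_{229}(P,Q)^(6*218-193*136 mod 229).
So e_{229}(P,Q) = e_{229}(P',Q')^{120}, since 21*120 = 1 mod 229.
Double-and-add over 11100101: 8-1 doublings, 5-1 additions; each step l_{T,T}/v_{2T} or l_{T,P'}/v at Q'+S for random S.
f_P(D_Q)/f_Q(D_P) = 66393911039220 + 36138840531668*t.
Hence e(P,Q) = 34075236200043 + 62122996437602*t in F_{72809274761287^2}^*.

34075236200043 + 62122996437602*t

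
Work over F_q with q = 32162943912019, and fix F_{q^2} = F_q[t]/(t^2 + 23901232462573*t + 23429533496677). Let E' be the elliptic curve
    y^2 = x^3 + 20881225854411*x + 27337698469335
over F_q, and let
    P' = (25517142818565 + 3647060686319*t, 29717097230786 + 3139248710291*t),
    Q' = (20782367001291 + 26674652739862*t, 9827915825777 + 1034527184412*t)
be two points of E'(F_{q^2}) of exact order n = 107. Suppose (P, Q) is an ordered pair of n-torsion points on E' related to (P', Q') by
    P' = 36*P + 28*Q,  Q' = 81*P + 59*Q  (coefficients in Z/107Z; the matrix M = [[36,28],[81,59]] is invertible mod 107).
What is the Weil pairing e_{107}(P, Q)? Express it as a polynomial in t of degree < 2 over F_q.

Under M = [[36,28],[81,59]] in GL_2(Z/107), e_{107}(P',Q') = e_{107}(P,Q)^(36*59-28*81 mod 107).
So e_{107}(P,Q) = e_{107}(P',Q')^{26}, since 70*26 = 1 mod 107.
7-bit Miller (1101011) on E'/F_{32162943912019} with a'=20881225854411, b'=27337698469335: accumulate tangent/chord ratios at Q'+S and P'+S'.
Miller gives e_{107}(P',Q') = 21328386984955 + 7905268260894*t in F_{32162943912019^2}.
Finally e_{107}(P,Q) = 9150184599056 + 30377505818196*t.

9150184599056 + 30377505818196*t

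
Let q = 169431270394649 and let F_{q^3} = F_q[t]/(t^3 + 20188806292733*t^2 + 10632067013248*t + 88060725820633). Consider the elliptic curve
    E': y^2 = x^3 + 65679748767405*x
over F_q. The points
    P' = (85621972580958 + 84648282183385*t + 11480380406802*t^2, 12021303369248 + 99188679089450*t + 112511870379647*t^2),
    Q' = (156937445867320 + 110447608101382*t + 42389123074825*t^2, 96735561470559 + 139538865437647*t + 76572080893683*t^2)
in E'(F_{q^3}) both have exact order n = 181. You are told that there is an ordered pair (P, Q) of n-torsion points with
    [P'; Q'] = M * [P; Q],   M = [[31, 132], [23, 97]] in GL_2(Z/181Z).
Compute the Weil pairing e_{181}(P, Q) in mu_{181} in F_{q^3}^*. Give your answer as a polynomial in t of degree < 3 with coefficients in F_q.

106115398883964 + 162944011710704*t + 80514248662406*t^2

Under M = [[31,132],[23,97]] in GL_2(Z/181), e_{181}(P',Q') = e_{181}(P,Q)^(31*97-132*23 mod 181).
Hence e(P,Q) = e(P',Q')^{156} where 156 = 152^{-1} mod 181.
Miller loop for e_{181} over F_{169431270394649^3}: bits of 181 = 10110101; 7 double steps + 4 add steps, l/v at each.
Result: e(P',Q') = 146656601331327 + 41634638769778*t + 153124964391153*t^2.
Hence e(P,Q) = 106115398883964 + 162944011710704*t + 80514248662406*t^2 in F_{169431270394649^3}^*.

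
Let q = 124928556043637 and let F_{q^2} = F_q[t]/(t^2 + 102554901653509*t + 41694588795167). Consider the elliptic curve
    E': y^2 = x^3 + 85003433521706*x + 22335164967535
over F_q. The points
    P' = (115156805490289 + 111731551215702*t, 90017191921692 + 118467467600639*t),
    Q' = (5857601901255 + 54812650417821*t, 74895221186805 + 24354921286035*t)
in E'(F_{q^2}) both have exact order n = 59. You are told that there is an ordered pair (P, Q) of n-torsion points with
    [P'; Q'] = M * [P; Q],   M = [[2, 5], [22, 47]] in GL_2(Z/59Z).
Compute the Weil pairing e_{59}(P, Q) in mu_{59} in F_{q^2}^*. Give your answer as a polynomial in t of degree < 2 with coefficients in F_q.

16826445748939 + 89350870007321*t

e_{59} is bilinear + alternating on E[59], so e_{59}(2*P + 5*Q, 22*P + 47*Q) = e_{59}(P,Q)^(2*47-5*22).
Hence e(P,Q) = e(P',Q')^{11} where 11 = 43^{-1} mod 59.
Double-and-add over 111011: 6-1 doublings, 5-1 additions; each step l_{T,T}/v_{2T} or l_{T,P'}/v at Q'+S for random S.
e_{59}(P',Q') = 98464992448773 + 121313831195533*t.
Raise to 11: e(P,Q) = 16826445748939 + 89350870007321*t in mu_{59}.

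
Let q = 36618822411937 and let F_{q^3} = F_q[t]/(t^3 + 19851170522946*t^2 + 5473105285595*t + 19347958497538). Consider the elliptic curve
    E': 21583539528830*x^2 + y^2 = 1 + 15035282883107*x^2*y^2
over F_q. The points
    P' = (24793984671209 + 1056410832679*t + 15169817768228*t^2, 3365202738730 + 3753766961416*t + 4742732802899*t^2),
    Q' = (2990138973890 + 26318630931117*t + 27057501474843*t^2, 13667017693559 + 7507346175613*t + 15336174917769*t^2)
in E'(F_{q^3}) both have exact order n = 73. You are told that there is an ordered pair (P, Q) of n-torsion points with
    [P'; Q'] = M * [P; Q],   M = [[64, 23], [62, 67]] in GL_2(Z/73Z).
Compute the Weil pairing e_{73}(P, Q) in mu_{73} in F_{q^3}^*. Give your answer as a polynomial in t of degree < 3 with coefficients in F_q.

Under M = [[64,23],[62,67]] in GL_2(Z/73), e_{73}(P',Q') = e_{73}(P,Q)^(64*67-23*62 mod 73).
det M = 64*67 - 23*62 = 2862 = 15 (mod 73); 15^{-1} = 39 (mod 73).
Map (x,y)_Ed via u=(1+y)/(1-y), v=(1+y)/((1-y)x) to Montgomery A=0,B=33425697642328; then to (a',b')=(14976610068034,0).
Double-and-add over 1001001: 7-1 doublings, 3-1 additions; each step l_{T,T}/v_{2T} or l_{T,P'}/v at Q'+S for random S.
Miller gives e_{73}(P',Q') = 27086981955953 + 21699764391843*t + 35780161816218*t^2 in F_{36618822411937^3}.
(27086981955953 + 21699764391843*t + 35780161816218*t^2)^{39} mod (36618822411937,f) = 4508503804950 + 18632120722131*t + 16129460592593*t^2.

4508503804950 + 18632120722131*t + 16129460592593*t^2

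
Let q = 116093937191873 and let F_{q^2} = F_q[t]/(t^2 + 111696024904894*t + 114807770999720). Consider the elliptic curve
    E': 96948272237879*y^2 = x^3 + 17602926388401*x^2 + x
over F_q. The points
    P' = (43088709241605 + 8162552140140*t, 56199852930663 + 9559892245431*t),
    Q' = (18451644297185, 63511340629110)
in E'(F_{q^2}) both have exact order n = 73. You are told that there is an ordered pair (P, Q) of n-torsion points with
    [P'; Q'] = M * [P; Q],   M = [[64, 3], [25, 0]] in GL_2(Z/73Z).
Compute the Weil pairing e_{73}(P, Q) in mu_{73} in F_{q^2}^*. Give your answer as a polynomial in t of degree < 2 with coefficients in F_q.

e_{73} is bilinear + alternating on E[73], so e_{73}(64*P + 3*Q, 25*P) = e_{73}(P,Q)^(64*0-3*25).
64*0 - 3*25 = -75; reduced mod 73: det = 71, inverse 36.
Montgomery->Weierstrass: x_W = 40615880595956*x+3715862673458, y_W=40615880595956*y on F_{116093937191873}; lands on y^2=x^3+58829498941383*x.
Double-and-add over 1001001: 7-1 doublings, 3-1 additions; each step l_{T,T}/v_{2T} or l_{T,P'}/v at Q'+S for random S.
Result: e(P',Q') = 44670176477083 + 16800529024647*t.
Raise to 36: e(P,Q) = 110243185265005 + 97577131958904*t in mu_{73}.

110243185265005 + 97577131958904*t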